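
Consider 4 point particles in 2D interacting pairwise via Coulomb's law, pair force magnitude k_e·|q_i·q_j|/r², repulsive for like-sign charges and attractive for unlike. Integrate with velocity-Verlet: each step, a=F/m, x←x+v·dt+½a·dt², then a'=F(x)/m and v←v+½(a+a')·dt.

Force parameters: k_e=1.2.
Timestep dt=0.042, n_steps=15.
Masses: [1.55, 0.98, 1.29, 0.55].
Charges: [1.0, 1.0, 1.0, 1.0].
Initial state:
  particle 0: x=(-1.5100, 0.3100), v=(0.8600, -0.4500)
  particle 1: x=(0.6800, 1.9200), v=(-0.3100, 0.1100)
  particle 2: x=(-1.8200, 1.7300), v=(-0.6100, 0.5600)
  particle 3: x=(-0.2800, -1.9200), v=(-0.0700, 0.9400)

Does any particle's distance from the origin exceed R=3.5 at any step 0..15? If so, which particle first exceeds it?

step 0: x0=(-1.5100, 0.3100) x1=(0.6800, 1.9200) x2=(-1.8200, 1.7300) x3=(-0.2800, -1.9200)
step 1: x0=(-1.4739, 0.2908) x1=(0.6673, 1.9248) x2=(-1.8459, 1.7539) x3=(-0.2828, -1.8810)
step 2: x0=(-1.4380, 0.2711) x1=(0.6552, 1.9299) x2=(-1.8722, 1.7787) x3=(-0.2852, -1.8430)
step 3: x0=(-1.4021, 0.2510) x1=(0.6437, 1.9354) x2=(-1.8990, 1.8041) x3=(-0.2873, -1.8061)
step 4: x0=(-1.3664, 0.2305) x1=(0.6328, 1.9412) x2=(-1.9263, 1.8302) x3=(-0.2890, -1.7703)
step 5: x0=(-1.3308, 0.2096) x1=(0.6225, 1.9474) x2=(-1.9541, 1.8569) x3=(-0.2903, -1.7356)
step 6: x0=(-1.2953, 0.1885) x1=(0.6128, 1.9540) x2=(-1.9823, 1.8842) x3=(-0.2912, -1.7021)
step 7: x0=(-1.2599, 0.1671) x1=(0.6037, 1.9609) x2=(-2.0111, 1.9121) x3=(-0.2917, -1.6698)
step 8: x0=(-1.2247, 0.1455) x1=(0.5952, 1.9682) x2=(-2.0402, 1.9404) x3=(-0.2917, -1.6388)
step 9: x0=(-1.1897, 0.1237) x1=(0.5873, 1.9759) x2=(-2.0699, 1.9693) x3=(-0.2913, -1.6092)
step 10: x0=(-1.1548, 0.1018) x1=(0.5799, 1.9840) x2=(-2.1000, 1.9986) x3=(-0.2903, -1.5809)
step 11: x0=(-1.1201, 0.0798) x1=(0.5731, 1.9924) x2=(-2.1305, 2.0283) x3=(-0.2888, -1.5540)
step 12: x0=(-1.0856, 0.0577) x1=(0.5668, 2.0013) x2=(-2.1615, 2.0584) x3=(-0.2868, -1.5287)
step 13: x0=(-1.0513, 0.0357) x1=(0.5611, 2.0106) x2=(-2.1929, 2.0888) x3=(-0.2841, -1.5050)
step 14: x0=(-1.0172, 0.0136) x1=(0.5560, 2.0203) x2=(-2.2246, 2.1197) x3=(-0.2809, -1.4829)
step 15: x0=(-0.9833, -0.0083) x1=(0.5513, 2.0304) x2=(-2.2568, 2.1508) x3=(-0.2769, -1.4625)

no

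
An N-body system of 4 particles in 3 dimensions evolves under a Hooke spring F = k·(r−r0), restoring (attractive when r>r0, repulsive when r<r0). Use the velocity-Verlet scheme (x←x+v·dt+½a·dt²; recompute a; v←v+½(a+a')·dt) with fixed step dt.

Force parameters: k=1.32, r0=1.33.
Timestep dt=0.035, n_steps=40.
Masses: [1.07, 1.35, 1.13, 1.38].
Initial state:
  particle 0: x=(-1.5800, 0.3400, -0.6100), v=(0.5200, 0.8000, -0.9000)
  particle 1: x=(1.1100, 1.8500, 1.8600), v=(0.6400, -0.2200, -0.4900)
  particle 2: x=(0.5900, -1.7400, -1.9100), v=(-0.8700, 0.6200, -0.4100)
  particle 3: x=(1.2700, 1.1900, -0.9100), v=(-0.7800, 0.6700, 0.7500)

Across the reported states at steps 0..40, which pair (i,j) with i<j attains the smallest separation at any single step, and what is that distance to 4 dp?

pair (2,3), distance 0.4945

step 0: x0=(-1.5800, 0.3400, -0.6100) x1=(1.1100, 1.8500, 1.8600) x2=(0.5900, -1.7400, -1.9100) x3=(1.2700, 1.1900, -0.9100)
step 1: x0=(-1.5583, 0.3682, -0.6410) x1=(1.1312, 1.8399, 1.8393) x2=(0.5592, -1.7143, -1.9214) x3=(1.2415, 1.2124, -0.8831)
step 2: x0=(-1.5297, 0.3967, -0.6708) x1=(1.1497, 1.8250, 1.8116) x2=(0.5278, -1.6806, -1.9268) x3=(1.2107, 1.2326, -0.8551)
step 3: x0=(-1.4944, 0.4255, -0.6994) x1=(1.1657, 1.8056, 1.7769) x2=(0.4959, -1.6390, -1.9263) x3=(1.1776, 1.2507, -0.8261)
step 4: x0=(-1.4526, 0.4545, -0.7267) x1=(1.1789, 1.7817, 1.7355) x2=(0.4636, -1.5897, -1.9200) x3=(1.1424, 1.2666, -0.7963)
step 5: x0=(-1.4045, 0.4837, -0.7526) x1=(1.1895, 1.7534, 1.6874) x2=(0.4311, -1.5328, -1.9079) x3=(1.1053, 1.2804, -0.7657)
step 6: x0=(-1.3505, 0.5131, -0.7772) x1=(1.1973, 1.7211, 1.6329) x2=(0.3985, -1.4687, -1.8903) x3=(1.0662, 1.2922, -0.7346)
step 7: x0=(-1.2909, 0.5426, -0.8002) x1=(1.2024, 1.6848, 1.5722) x2=(0.3659, -1.3974, -1.8671) x3=(1.0255, 1.3018, -0.7030)
step 8: x0=(-1.2260, 0.5721, -0.8218) x1=(1.2048, 1.6448, 1.5057) x2=(0.3335, -1.3194, -1.8388) x3=(0.9832, 1.3095, -0.6711)
step 9: x0=(-1.1562, 0.6018, -0.8418) x1=(1.2045, 1.6013, 1.4335) x2=(0.3014, -1.2350, -1.8054) x3=(0.9394, 1.3153, -0.6390)
step 10: x0=(-1.0819, 0.6315, -0.8603) x1=(1.2017, 1.5546, 1.3560) x2=(0.2697, -1.1445, -1.7672) x3=(0.8944, 1.3193, -0.6068)
step 11: x0=(-1.0035, 0.6612, -0.8773) x1=(1.1963, 1.5049, 1.2736) x2=(0.2384, -1.0484, -1.7245) x3=(0.8482, 1.3216, -0.5747)
step 12: x0=(-0.9215, 0.6909, -0.8927) x1=(1.1885, 1.4526, 1.1866) x2=(0.2078, -0.9471, -1.6776) x3=(0.8011, 1.3222, -0.5427)
step 13: x0=(-0.8363, 0.7206, -0.9067) x1=(1.1783, 1.3977, 1.0954) x2=(0.1780, -0.8411, -1.6268) x3=(0.7532, 1.3214, -0.5110)
step 14: x0=(-0.7483, 0.7503, -0.9192) x1=(1.1660, 1.3408, 1.0005) x2=(0.1489, -0.7308, -1.5724) x3=(0.7046, 1.3192, -0.4796)
step 15: x0=(-0.6581, 0.7800, -0.9304) x1=(1.1517, 1.2819, 0.9022) x2=(0.1207, -0.6168, -1.5148) x3=(0.6555, 1.3159, -0.4487)
step 16: x0=(-0.5660, 0.8096, -0.9404) x1=(1.1355, 1.2214, 0.8010) x2=(0.0935, -0.4996, -1.4543) x3=(0.6061, 1.3115, -0.4182)
step 17: x0=(-0.4726, 0.8393, -0.9492) x1=(1.1177, 1.1595, 0.6973) x2=(0.0673, -0.3798, -1.3914) x3=(0.5563, 1.3063, -0.3882)
step 18: x0=(-0.3781, 0.8691, -0.9570) x1=(1.0984, 1.0964, 0.5916) x2=(0.0420, -0.2580, -1.3264) x3=(0.5064, 1.3005, -0.3587)
step 19: x0=(-0.2831, 0.8990, -0.9641) x1=(1.0780, 1.0324, 0.4843) x2=(0.0177, -0.1346, -1.2596) x3=(0.4563, 1.2943, -0.3295)
step 20: x0=(-0.1877, 0.9291, -0.9706) x1=(1.0567, 0.9677, 0.3757) x2=(-0.0057, -0.0102, -1.1915) x3=(0.4062, 1.2878, -0.3007)
step 21: x0=(-0.0923, 0.9596, -0.9767) x1=(1.0348, 0.9024, 0.2662) x2=(-0.0283, 0.1145, -1.1225) x3=(0.3559, 1.2814, -0.2721)
step 22: x0=(0.0031, 0.9904, -0.9830) x1=(1.0125, 0.8367, 0.1562) x2=(-0.0504, 0.2391, -1.0528) x3=(0.3056, 1.2752, -0.2434)
step 23: x0=(0.0985, 1.0219, -0.9895) x1=(0.9902, 0.7705, 0.0459) x2=(-0.0721, 0.3631, -0.9828) x3=(0.2551, 1.2693, -0.2145)
step 24: x0=(0.1941, 1.0540, -0.9967) x1=(0.9680, 0.7041, -0.0645) x2=(-0.0940, 0.4861, -0.9127) x3=(0.2043, 1.2640, -0.1850)
step 25: x0=(0.2901, 1.0870, -1.0048) x1=(0.9462, 0.6373, -0.1748) x2=(-0.1163, 0.6081, -0.8426) x3=(0.1533, 1.2593, -0.1549)
step 26: x0=(0.3866, 1.1206, -1.0140) x1=(0.9250, 0.5703, -0.2849) x2=(-0.1394, 0.7291, -0.7727) x3=(0.1020, 1.2552, -0.1240)
step 27: x0=(0.4839, 1.1549, -1.0244) x1=(0.9042, 0.5029, -0.3947) x2=(-0.1636, 0.8491, -0.7030) x3=(0.0505, 1.2516, -0.0923)
step 28: x0=(0.5818, 1.1898, -1.0359) x1=(0.8839, 0.4350, -0.5043) x2=(-0.1889, 0.9685, -0.6338) x3=(-0.0011, 1.2485, -0.0596)
step 29: x0=(0.6802, 1.2253, -1.0481) x1=(0.8640, 0.3667, -0.6137) x2=(-0.2151, 1.0875, -0.5650) x3=(-0.0526, 1.2459, -0.0260)
step 30: x0=(0.7790, 1.2614, -1.0610) x1=(0.8441, 0.2980, -0.7228) x2=(-0.2421, 1.2061, -0.4971) x3=(-0.1039, 1.2434, 0.0084)
step 31: x0=(0.8780, 1.2978, -1.0740) x1=(0.8240, 0.2293, -0.8317) x2=(-0.2694, 1.3245, -0.4302) x3=(-0.1547, 1.2408, 0.0435)
step 32: x0=(0.9767, 1.3346, -1.0869) x1=(0.8034, 0.1607, -0.9402) x2=(-0.2968, 1.4429, -0.3645) x3=(-0.2050, 1.2378, 0.0792)
step 33: x0=(1.0750, 1.3716, -1.0994) x1=(0.7821, 0.0927, -1.0483) x2=(-0.3238, 1.5612, -0.3002) x3=(-0.2545, 1.2342, 0.1152)
step 34: x0=(1.1724, 1.4086, -1.1112) x1=(0.7601, 0.0256, -1.1556) x2=(-0.3501, 1.6796, -0.2374) x3=(-0.3030, 1.2296, 0.1511)
step 35: x0=(1.2684, 1.4454, -1.1220) x1=(0.7370, -0.0400, -1.2619) x2=(-0.3753, 1.7977, -0.1760) x3=(-0.3505, 1.2239, 0.1866)
step 36: x0=(1.3626, 1.4820, -1.1317) x1=(0.7130, -0.1037, -1.3669) x2=(-0.3991, 1.9152, -0.1163) x3=(-0.3968, 1.2170, 0.2212)
step 37: x0=(1.4546, 1.5180, -1.1401) x1=(0.6879, -0.1651, -1.4703) x2=(-0.4212, 2.0318, -0.0583) x3=(-0.4417, 1.2091, 0.2547)
step 38: x0=(1.5438, 1.5534, -1.1471) x1=(0.6618, -0.2238, -1.5717) x2=(-0.4414, 2.1470, -0.0023) x3=(-0.4850, 1.2000, 0.2867)
step 39: x0=(1.6298, 1.5881, -1.1525) x1=(0.6346, -0.2793, -1.6708) x2=(-0.4594, 2.2605, 0.0517) x3=(-0.5265, 1.1900, 0.3170)
step 40: x0=(1.7122, 1.6218, -1.1563) x1=(0.6063, -0.3312, -1.7672) x2=(-0.4751, 2.3716, 0.1033) x3=(-0.5661, 1.1790, 0.3453)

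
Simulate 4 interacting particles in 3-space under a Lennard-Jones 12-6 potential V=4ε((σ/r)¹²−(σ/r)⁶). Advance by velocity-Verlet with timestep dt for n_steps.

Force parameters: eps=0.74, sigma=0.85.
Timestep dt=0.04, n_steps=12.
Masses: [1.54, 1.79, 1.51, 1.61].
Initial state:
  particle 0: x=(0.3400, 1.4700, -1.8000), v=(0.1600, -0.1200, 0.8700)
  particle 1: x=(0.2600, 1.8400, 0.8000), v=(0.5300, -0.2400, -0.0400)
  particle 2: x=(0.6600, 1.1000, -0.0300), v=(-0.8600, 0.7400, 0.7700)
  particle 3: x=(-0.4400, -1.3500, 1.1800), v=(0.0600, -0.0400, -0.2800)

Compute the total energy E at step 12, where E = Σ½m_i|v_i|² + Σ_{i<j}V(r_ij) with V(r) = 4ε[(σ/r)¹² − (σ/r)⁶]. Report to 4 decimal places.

step 0: x0=(0.3400, 1.4700, -1.8000) x1=(0.2600, 1.8400, 0.8000) x2=(0.6600, 1.1000, -0.0300) x3=(-0.4400, -1.3500, 1.1800)
step 1: x0=(0.3464, 1.4652, -1.7651) x1=(0.2814, 1.8300, 0.7979) x2=(0.6253, 1.1301, 0.0013) x3=(-0.4376, -1.3516, 1.1688)
step 2: x0=(0.3528, 1.4604, -1.7302) x1=(0.3034, 1.8189, 0.7946) x2=(0.5900, 1.1615, 0.0340) x3=(-0.4352, -1.3532, 1.1576)
step 3: x0=(0.3593, 1.4555, -1.6951) x1=(0.3258, 1.8066, 0.7900) x2=(0.5541, 1.1943, 0.0681) x3=(-0.4328, -1.3548, 1.1464)
step 4: x0=(0.3657, 1.4507, -1.6599) x1=(0.3485, 1.7938, 0.7847) x2=(0.5179, 1.2277, 0.1029) x3=(-0.4304, -1.3564, 1.1352)
step 5: x0=(0.3722, 1.4458, -1.6246) x1=(0.3702, 1.7841, 0.7831) x2=(0.4828, 1.2575, 0.1331) x3=(-0.4280, -1.3579, 1.1240)
step 6: x0=(0.3786, 1.4409, -1.5891) x1=(0.3891, 1.7877, 0.7979) x2=(0.4510, 1.2715, 0.1438) x3=(-0.4256, -1.3595, 1.1128)
step 7: x0=(0.3851, 1.4360, -1.5535) x1=(0.4061, 1.8071, 0.8328) x2=(0.4215, 1.2668, 0.1306) x3=(-0.4232, -1.3611, 1.1016)
step 8: x0=(0.3916, 1.4311, -1.5177) x1=(0.4230, 1.8312, 0.8738) x2=(0.3922, 1.2565, 0.1098) x3=(-0.4207, -1.3626, 1.0903)
step 9: x0=(0.3981, 1.4262, -1.4817) x1=(0.4398, 1.8553, 0.9147) x2=(0.3628, 1.2463, 0.0890) x3=(-0.4183, -1.3642, 1.0791)
step 10: x0=(0.4045, 1.4212, -1.4454) x1=(0.4565, 1.8783, 0.9542) x2=(0.3337, 1.2373, 0.0696) x3=(-0.4159, -1.3658, 1.0679)
step 11: x0=(0.4110, 1.4162, -1.4087) x1=(0.4731, 1.9003, 0.9922) x2=(0.3047, 1.2296, 0.0516) x3=(-0.4135, -1.3673, 1.0567)
step 12: x0=(0.4174, 1.4112, -1.3716) x1=(0.4894, 1.9215, 1.0291) x2=(0.2761, 1.2229, 0.0344) x3=(-0.4111, -1.3688, 1.0455)
step 0 velocities: v0=(0.1600, -0.1200, 0.8700) v1=(0.5300, -0.2400, -0.0400) v2=(-0.8600, 0.7400, 0.7700) v3=(0.0600, -0.0400, -0.2800)
step 0: KE=2.4048, PE=-0.3882, E=2.0166
step 12 velocities: v0=(0.1600, -0.1271, 0.9339) v1=(0.4056, 0.5213, 0.9109) v2=(-0.7130, -0.1569, -0.4218) v3=(0.0605, -0.0385, -0.2805)
step 12: KE=2.4409, PE=-0.4176, E=2.0233

2.0233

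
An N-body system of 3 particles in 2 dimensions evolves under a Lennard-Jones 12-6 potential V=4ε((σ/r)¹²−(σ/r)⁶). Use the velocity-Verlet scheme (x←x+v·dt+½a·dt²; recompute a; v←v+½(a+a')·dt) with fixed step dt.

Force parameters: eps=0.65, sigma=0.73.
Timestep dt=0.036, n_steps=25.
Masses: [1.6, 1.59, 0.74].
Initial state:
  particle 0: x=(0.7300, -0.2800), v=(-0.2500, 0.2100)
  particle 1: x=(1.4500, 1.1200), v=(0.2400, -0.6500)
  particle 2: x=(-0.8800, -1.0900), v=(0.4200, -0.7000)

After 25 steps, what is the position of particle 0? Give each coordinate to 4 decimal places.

step 0: x0=(0.7300, -0.2800) x1=(1.4500, 1.1200) x2=(-0.8800, -1.0900)
step 1: x0=(0.7210, -0.2724) x1=(1.4586, 1.0966) x2=(-0.8648, -1.1152)
step 2: x0=(0.7120, -0.2648) x1=(1.4672, 1.0731) x2=(-0.8496, -1.1403)
step 3: x0=(0.7031, -0.2571) x1=(1.4757, 1.0495) x2=(-0.8344, -1.1655)
step 4: x0=(0.6941, -0.2493) x1=(1.4842, 1.0258) x2=(-0.8190, -1.1905)
step 5: x0=(0.6852, -0.2414) x1=(1.4926, 1.0020) x2=(-0.8036, -1.2156)
step 6: x0=(0.6763, -0.2335) x1=(1.5010, 0.9781) x2=(-0.7882, -1.2406)
step 7: x0=(0.6675, -0.2254) x1=(1.5093, 0.9542) x2=(-0.7727, -1.2655)
step 8: x0=(0.6587, -0.2173) x1=(1.5175, 0.9301) x2=(-0.7571, -1.2905)
step 9: x0=(0.6500, -0.2091) x1=(1.5256, 0.9058) x2=(-0.7414, -1.3153)
step 10: x0=(0.6413, -0.2008) x1=(1.5336, 0.8815) x2=(-0.7257, -1.3401)
step 11: x0=(0.6328, -0.1924) x1=(1.5415, 0.8570) x2=(-0.7100, -1.3649)
step 12: x0=(0.6243, -0.1838) x1=(1.5493, 0.8324) x2=(-0.6942, -1.3896)
step 13: x0=(0.6160, -0.1751) x1=(1.5570, 0.8077) x2=(-0.6783, -1.4143)
step 14: x0=(0.6077, -0.1663) x1=(1.5645, 0.7827) x2=(-0.6624, -1.4390)
step 15: x0=(0.5996, -0.1574) x1=(1.5718, 0.7577) x2=(-0.6465, -1.4635)
step 16: x0=(0.5917, -0.1483) x1=(1.5790, 0.7324) x2=(-0.6304, -1.4881)
step 17: x0=(0.5839, -0.1391) x1=(1.5860, 0.7070) x2=(-0.6144, -1.5126)
step 18: x0=(0.5763, -0.1297) x1=(1.5927, 0.6814) x2=(-0.5983, -1.5370)
step 19: x0=(0.5689, -0.1202) x1=(1.5993, 0.6557) x2=(-0.5822, -1.5614)
step 20: x0=(0.5618, -0.1105) x1=(1.6056, 0.6297) x2=(-0.5660, -1.5857)
step 21: x0=(0.5549, -0.1006) x1=(1.6116, 0.6036) x2=(-0.5498, -1.6100)
step 22: x0=(0.5482, -0.0906) x1=(1.6174, 0.5773) x2=(-0.5336, -1.6343)
step 23: x0=(0.5418, -0.0804) x1=(1.6228, 0.5507) x2=(-0.5173, -1.6585)
step 24: x0=(0.5358, -0.0700) x1=(1.6280, 0.5241) x2=(-0.5010, -1.6827)
step 25: x0=(0.5300, -0.0595) x1=(1.6328, 0.4972) x2=(-0.4847, -1.7068)

(0.5300, -0.0595)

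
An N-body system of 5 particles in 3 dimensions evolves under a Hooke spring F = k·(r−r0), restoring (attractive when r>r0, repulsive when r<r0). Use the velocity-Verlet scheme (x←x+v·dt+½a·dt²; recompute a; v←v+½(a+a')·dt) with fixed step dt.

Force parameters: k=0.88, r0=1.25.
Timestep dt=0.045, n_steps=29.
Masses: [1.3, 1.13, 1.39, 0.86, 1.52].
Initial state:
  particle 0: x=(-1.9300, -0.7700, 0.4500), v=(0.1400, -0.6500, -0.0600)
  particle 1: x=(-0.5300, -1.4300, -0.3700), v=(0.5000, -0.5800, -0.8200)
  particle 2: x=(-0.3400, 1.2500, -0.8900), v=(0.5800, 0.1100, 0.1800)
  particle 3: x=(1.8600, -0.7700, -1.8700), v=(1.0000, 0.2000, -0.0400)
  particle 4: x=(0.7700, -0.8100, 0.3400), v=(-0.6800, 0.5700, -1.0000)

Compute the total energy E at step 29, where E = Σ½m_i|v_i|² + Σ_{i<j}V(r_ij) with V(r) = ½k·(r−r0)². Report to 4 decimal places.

15.0817

step 0: x0=(-1.9300, -0.7700, 0.4500) x1=(-0.5300, -1.4300, -0.3700) x2=(-0.3400, 1.2500, -0.8900) x3=(1.8600, -0.7700, -1.8700) x4=(0.7700, -0.8100, 0.3400)
step 1: x0=(-1.9199, -0.7986, 0.4454) x1=(-0.5064, -1.4544, -0.4075) x2=(-0.3133, 1.2518, -0.8812) x3=(1.8988, -0.7601, -1.8674) x4=(0.7384, -0.7838, 0.2939)
step 2: x0=(-1.9024, -0.8258, 0.4371) x1=(-0.4808, -1.4753, -0.4461) x2=(-0.2856, 1.2473, -0.8711) x3=(1.9252, -0.7487, -1.8563) x4=(0.7048, -0.7565, 0.2458)
step 3: x0=(-1.8773, -0.8516, 0.4249) x1=(-0.4532, -1.4927, -0.4856) x2=(-0.2568, 1.2366, -0.8597) x3=(1.9391, -0.7357, -1.8367) x4=(0.6695, -0.7282, 0.1958)
step 4: x0=(-1.8447, -0.8757, 0.4090) x1=(-0.4236, -1.5065, -0.5261) x2=(-0.2271, 1.2196, -0.8473) x3=(1.9405, -0.7213, -1.8090) x4=(0.6326, -0.6991, 0.1441)
step 5: x0=(-1.8049, -0.8982, 0.3893) x1=(-0.3923, -1.5168, -0.5673) x2=(-0.1965, 1.1966, -0.8338) x3=(1.9296, -0.7057, -1.7734) x4=(0.5943, -0.6691, 0.0908)
step 6: x0=(-1.7580, -0.9190, 0.3660) x1=(-0.3592, -1.5236, -0.6092) x2=(-0.1653, 1.1677, -0.8195) x3=(1.9068, -0.6889, -1.7304) x4=(0.5548, -0.6385, 0.0360)
step 7: x0=(-1.7043, -0.9380, 0.3391) x1=(-0.3247, -1.5269, -0.6515) x2=(-0.1334, 1.1332, -0.8043) x3=(1.8725, -0.6711, -1.6804) x4=(0.5142, -0.6074, -0.0199)
step 8: x0=(-1.6439, -0.9552, 0.3087) x1=(-0.2887, -1.5269, -0.6943) x2=(-0.1010, 1.0932, -0.7885) x3=(1.8272, -0.6525, -1.6240) x4=(0.4727, -0.5758, -0.0769)
step 9: x0=(-1.5774, -0.9706, 0.2751) x1=(-0.2514, -1.5236, -0.7373) x2=(-0.0683, 1.0480, -0.7721) x3=(1.7715, -0.6331, -1.5616) x4=(0.4305, -0.5438, -0.1348)
step 10: x0=(-1.5050, -0.9842, 0.2384) x1=(-0.2130, -1.5173, -0.7805) x2=(-0.0353, 0.9980, -0.7552) x3=(1.7062, -0.6133, -1.4940) x4=(0.3877, -0.5116, -0.1934)
step 11: x0=(-1.4272, -0.9960, 0.1987) x1=(-0.1736, -1.5079, -0.8236) x2=(-0.0022, 0.9435, -0.7380) x3=(1.6320, -0.5930, -1.4217) x4=(0.3444, -0.4793, -0.2524)
step 12: x0=(-1.3444, -1.0059, 0.1564) x1=(-0.1335, -1.4959, -0.8666) x2=(0.0310, 0.8849, -0.7205) x3=(1.5499, -0.5725, -1.3454) x4=(0.3007, -0.4469, -0.3118)
step 13: x0=(-1.2571, -1.0142, 0.1117) x1=(-0.0927, -1.4813, -0.9093) x2=(0.0640, 0.8226, -0.7028) x3=(1.4609, -0.5519, -1.2658) x4=(0.2567, -0.4146, -0.3714)
step 14: x0=(-1.1658, -1.0208, 0.0648) x1=(-0.0515, -1.4644, -0.9517) x2=(0.0968, 0.7571, -0.6850) x3=(1.3659, -0.5313, -1.1834) x4=(0.2125, -0.3824, -0.4310)
step 15: x0=(-1.0710, -1.0258, 0.0161) x1=(-0.0098, -1.4454, -0.9937) x2=(0.1294, 0.6889, -0.6671) x3=(1.2660, -0.5109, -1.0990) x4=(0.1681, -0.3505, -0.4906)
step 16: x0=(-0.9733, -1.0294, -0.0342) x1=(0.0320, -1.4247, -1.0353) x2=(0.1615, 0.6183, -0.6492) x3=(1.1624, -0.4908, -1.0130) x4=(0.1235, -0.3189, -0.5499)
step 17: x0=(-0.8731, -1.0317, -0.0858) x1=(0.0739, -1.4023, -1.0764) x2=(0.1933, 0.5460, -0.6314) x3=(1.0562, -0.4711, -0.9260) x4=(0.0786, -0.2877, -0.6092)
step 18: x0=(-0.7711, -1.0328, -0.1383) x1=(0.1158, -1.3787, -1.1171) x2=(0.2247, 0.4725, -0.6135) x3=(0.9483, -0.4520, -0.8384) x4=(0.0334, -0.2569, -0.6683)
step 19: x0=(-0.6677, -1.0331, -0.1916) x1=(0.1577, -1.3541, -1.1573) x2=(0.2557, 0.3981, -0.5956) x3=(0.8397, -0.4335, -0.7504) x4=(-0.0123, -0.2266, -0.7273)
step 20: x0=(-0.5634, -1.0327, -0.2451) x1=(0.1996, -1.3286, -1.1973) x2=(0.2865, 0.3233, -0.5776) x3=(0.7314, -0.4159, -0.6622) x4=(-0.0587, -0.1966, -0.7865)
step 21: x0=(-0.4586, -1.0318, -0.2989) x1=(0.2415, -1.3025, -1.2370) x2=(0.3171, 0.2486, -0.5595) x3=(0.6239, -0.3993, -0.5737) x4=(-0.1058, -0.1670, -0.8461)
step 22: x0=(-0.3537, -1.0308, -0.3525) x1=(0.2834, -1.2758, -1.2765) x2=(0.3478, 0.1741, -0.5411) x3=(0.5177, -0.3839, -0.4848) x4=(-0.1537, -0.1374, -0.9062)
step 23: x0=(-0.2490, -1.0299, -0.4058) x1=(0.3254, -1.2487, -1.3160) x2=(0.3785, 0.1001, -0.5227) x3=(0.4128, -0.3698, -0.3954) x4=(-0.2025, -0.1079, -0.9671)
step 24: x0=(-0.1447, -1.0294, -0.4589) x1=(0.3675, -1.2210, -1.3553) x2=(0.4097, 0.0269, -0.5044) x3=(0.3091, -0.3571, -0.3050) x4=(-0.2520, -0.0783, -1.0287)
step 25: x0=(-0.0408, -1.0295, -0.5118) x1=(0.4097, -1.1929, -1.3945) x2=(0.4415, -0.0456, -0.4864) x3=(0.2058, -0.3454, -0.2135) x4=(-0.3020, -0.0486, -1.0909)
step 26: x0=(0.0626, -1.0305, -0.5646) x1=(0.4519, -1.1642, -1.4335) x2=(0.4741, -0.1175, -0.4689) x3=(0.1023, -0.3342, -0.1207) x4=(-0.3523, -0.0188, -1.1537)
step 27: x0=(0.1657, -1.0321, -0.6173) x1=(0.4941, -1.1348, -1.4722) x2=(0.5077, -0.1889, -0.4519) x3=(-0.0019, -0.3233, -0.0270) x4=(-0.4027, 0.0108, -1.2166)
step 28: x0=(0.2686, -1.0344, -0.6700) x1=(0.5360, -1.1047, -1.5106) x2=(0.5420, -0.2600, -0.4355) x3=(-0.1069, -0.3126, 0.0670) x4=(-0.4529, 0.0401, -1.2796)
step 29: x0=(0.3710, -1.0371, -0.7227) x1=(0.5774, -1.0738, -1.5484) x2=(0.5768, -0.3306, -0.4194) x3=(-0.2123, -0.3022, 0.1603) x4=(-0.5027, 0.0689, -1.3423)
step 0 velocities: v0=(0.1400, -0.6500, -0.0600) v1=(0.5000, -0.5800, -0.8200) v2=(0.5800, 0.1100, 0.1800) v3=(1.0000, 0.2000, -0.0400) v4=(-0.6800, 0.5700, -1.0000)
step 0: KE=3.0719, PE=12.0271, E=15.0990
step 29 velocities: v0=(2.2705, -0.0618, -1.1680) v1=(0.9133, 0.6971, -0.8341) v2=(0.7762, -1.5636, 0.3542) v3=(-2.3420, 0.2259, 2.0534) v4=(-1.0980, 0.6333, -1.3856)
step 29: KE=14.4580, PE=0.6238, E=15.0817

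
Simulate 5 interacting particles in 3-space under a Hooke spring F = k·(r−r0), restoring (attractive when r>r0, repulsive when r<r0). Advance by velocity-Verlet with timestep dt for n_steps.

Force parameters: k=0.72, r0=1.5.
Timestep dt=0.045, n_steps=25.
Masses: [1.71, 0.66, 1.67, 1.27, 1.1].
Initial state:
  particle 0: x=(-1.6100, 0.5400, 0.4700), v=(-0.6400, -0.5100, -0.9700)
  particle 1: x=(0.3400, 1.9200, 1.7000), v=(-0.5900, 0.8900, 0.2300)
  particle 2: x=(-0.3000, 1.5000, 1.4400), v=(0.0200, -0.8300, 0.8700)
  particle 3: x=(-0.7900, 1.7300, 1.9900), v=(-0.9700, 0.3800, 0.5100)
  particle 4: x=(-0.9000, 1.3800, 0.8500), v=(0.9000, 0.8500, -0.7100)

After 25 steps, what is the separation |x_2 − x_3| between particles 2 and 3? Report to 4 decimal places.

2.2445

step 0: x0=(-1.6100, 0.5400, 0.4700) x1=(0.3400, 1.9200, 1.7000) x2=(-0.3000, 1.5000, 1.4400) x3=(-0.7900, 1.7300, 1.9900) x4=(-0.9000, 1.3800, 0.8500)
step 1: x0=(-1.6383, 0.5174, 0.4268) x1=(0.3134, 1.9598, 1.7099) x2=(-0.2991, 1.4624, 1.4789) x3=(-0.8342, 1.7471, 2.0132) x4=(-0.8596, 1.4183, 0.8177)
step 2: x0=(-1.6655, 0.4958, 0.3847) x1=(0.2864, 1.9991, 1.7186) x2=(-0.2981, 1.4240, 1.5175) x3=(-0.8795, 1.7640, 2.0368) x4=(-0.8195, 1.4568, 0.7845)
step 3: x0=(-1.6915, 0.4752, 0.3437) x1=(0.2589, 2.0379, 1.7261) x2=(-0.2971, 1.3848, 1.5558) x3=(-0.9260, 1.7807, 2.0605) x4=(-0.7797, 1.4953, 0.7506)
step 4: x0=(-1.7162, 0.4558, 0.3041) x1=(0.2307, 2.0763, 1.7322) x2=(-0.2962, 1.3446, 1.5938) x3=(-0.9735, 1.7972, 2.0841) x4=(-0.7402, 1.5340, 0.7158)
step 5: x0=(-1.7396, 0.4377, 0.2659) x1=(0.2016, 2.1140, 1.7369) x2=(-0.2954, 1.3035, 1.6315) x3=(-1.0220, 1.8134, 2.1075) x4=(-0.7009, 1.5728, 0.6804)
step 6: x0=(-1.7614, 0.4210, 0.2293) x1=(0.1714, 2.1510, 1.7400) x2=(-0.2947, 1.2615, 1.6690) x3=(-1.0714, 1.8293, 2.1305) x4=(-0.6619, 1.6117, 0.6444)
step 7: x0=(-1.7817, 0.4058, 0.1945) x1=(0.1400, 2.1872, 1.7414) x2=(-0.2944, 1.2186, 1.7061) x3=(-1.1217, 1.8447, 2.1528) x4=(-0.6233, 1.6505, 0.6080)
step 8: x0=(-1.8003, 0.3924, 0.1614) x1=(0.1070, 2.2223, 1.7411) x2=(-0.2943, 1.1748, 1.7428) x3=(-1.1727, 1.8597, 2.1742) x4=(-0.5851, 1.6893, 0.5713)
step 9: x0=(-1.8173, 0.3806, 0.1304) x1=(0.0725, 2.2563, 1.7391) x2=(-0.2945, 1.1302, 1.7791) x3=(-1.2242, 1.8741, 2.1947) x4=(-0.5473, 1.7278, 0.5345)
step 10: x0=(-1.8325, 0.3708, 0.1013) x1=(0.0362, 2.2888, 1.7351) x2=(-0.2952, 1.0850, 1.8149) x3=(-1.2762, 1.8879, 2.2139) x4=(-0.5101, 1.7660, 0.4978)
step 11: x0=(-1.8459, 0.3628, 0.0744) x1=(-0.0020, 2.3198, 1.7294) x2=(-0.2963, 1.0392, 1.8501) x3=(-1.3285, 1.9010, 2.2317) x4=(-0.4735, 1.8038, 0.4614)
step 12: x0=(-1.8575, 0.3568, 0.0498) x1=(-0.0421, 2.3489, 1.7217) x2=(-0.2980, 0.9931, 1.8846) x3=(-1.3809, 1.9133, 2.2480) x4=(-0.4377, 1.8411, 0.4254)
step 13: x0=(-1.8672, 0.3530, 0.0274) x1=(-0.0843, 2.3760, 1.7122) x2=(-0.3001, 0.9467, 1.9184) x3=(-1.4333, 1.9249, 2.2626) x4=(-0.4027, 1.8776, 0.3901)
step 14: x0=(-1.8750, 0.3512, 0.0074) x1=(-0.1286, 2.4008, 1.7008) x2=(-0.3029, 0.9002, 1.9512) x3=(-1.4855, 1.9355, 2.2754) x4=(-0.3687, 1.9134, 0.3557)
step 15: x0=(-1.8809, 0.3516, -0.0101) x1=(-0.1749, 2.4231, 1.6876) x2=(-0.3063, 0.8537, 1.9831) x3=(-1.5374, 1.9453, 2.2862) x4=(-0.3359, 1.9482, 0.3224)
step 16: x0=(-1.8849, 0.3542, -0.0252) x1=(-0.2234, 2.4428, 1.6727) x2=(-0.3104, 0.8076, 2.0139) x3=(-1.5887, 1.9541, 2.2949) x4=(-0.3042, 1.9819, 0.2902)
step 17: x0=(-1.8870, 0.3590, -0.0377) x1=(-0.2740, 2.4597, 1.6559) x2=(-0.3153, 0.7618, 2.0435) x3=(-1.6394, 1.9619, 2.3014) x4=(-0.2739, 2.0144, 0.2596)
step 18: x0=(-1.8872, 0.3661, -0.0476) x1=(-0.3267, 2.4736, 1.6375) x2=(-0.3209, 0.7166, 2.0719) x3=(-1.6893, 1.9687, 2.3057) x4=(-0.2451, 2.0456, 0.2305)
step 19: x0=(-1.8856, 0.3754, -0.0550) x1=(-0.3813, 2.4844, 1.6175) x2=(-0.3273, 0.6721, 2.0989) x3=(-1.7382, 1.9743, 2.3076) x4=(-0.2180, 2.0753, 0.2032)
step 20: x0=(-1.8821, 0.3869, -0.0599) x1=(-0.4378, 2.4919, 1.5959) x2=(-0.3346, 0.6285, 2.1244) x3=(-1.7860, 1.9789, 2.3071) x4=(-0.1925, 2.1034, 0.1778)
step 21: x0=(-1.8768, 0.4006, -0.0621) x1=(-0.4961, 2.4961, 1.5729) x2=(-0.3427, 0.5860, 2.1483) x3=(-1.8325, 1.9823, 2.3041) x4=(-0.1689, 2.1298, 0.1546)
step 22: x0=(-1.8698, 0.4165, -0.0618) x1=(-0.5560, 2.4968, 1.5485) x2=(-0.3518, 0.5447, 2.1706) x3=(-1.8776, 1.9845, 2.2986) x4=(-0.1472, 2.1544, 0.1336)
step 23: x0=(-1.8611, 0.4345, -0.0589) x1=(-0.6174, 2.4940, 1.5228) x2=(-0.3618, 0.5048, 2.1911) x3=(-1.9213, 1.9856, 2.2906) x4=(-0.1276, 2.1772, 0.1150)
step 24: x0=(-1.8507, 0.4546, -0.0536) x1=(-0.6801, 2.4877, 1.4959) x2=(-0.3728, 0.4664, 2.2098) x3=(-1.9632, 1.9854, 2.2801) x4=(-0.1102, 2.1979, 0.0988)
step 25: x0=(-1.8388, 0.4767, -0.0458) x1=(-0.7439, 2.4778, 1.4679) x2=(-0.3848, 0.4297, 2.2267) x3=(-2.0035, 1.9840, 2.2671) x4=(-0.0950, 2.2166, 0.0853)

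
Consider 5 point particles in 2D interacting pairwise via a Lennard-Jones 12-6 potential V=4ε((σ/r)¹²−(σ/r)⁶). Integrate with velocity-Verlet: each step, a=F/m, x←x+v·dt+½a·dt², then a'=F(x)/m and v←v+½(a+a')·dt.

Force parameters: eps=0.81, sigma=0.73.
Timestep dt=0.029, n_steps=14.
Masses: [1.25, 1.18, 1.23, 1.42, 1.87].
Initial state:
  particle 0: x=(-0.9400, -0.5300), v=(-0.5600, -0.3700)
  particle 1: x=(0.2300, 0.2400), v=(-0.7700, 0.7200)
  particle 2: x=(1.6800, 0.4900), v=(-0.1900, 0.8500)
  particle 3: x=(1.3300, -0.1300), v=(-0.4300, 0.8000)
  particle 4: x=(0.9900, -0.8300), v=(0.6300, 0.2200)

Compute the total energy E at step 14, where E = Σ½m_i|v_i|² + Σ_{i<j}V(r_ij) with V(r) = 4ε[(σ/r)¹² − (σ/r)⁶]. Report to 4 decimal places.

1.7674

step 0: x0=(-0.9400, -0.5300) x1=(0.2300, 0.2400) x2=(1.6800, 0.4900) x3=(1.3300, -0.1300) x4=(0.9900, -0.8300)
step 1: x0=(-0.9562, -0.5407) x1=(0.2080, 0.2606) x2=(1.6815, 0.5271) x3=(1.3120, -0.1159) x4=(1.0076, -0.8248)
step 2: x0=(-0.9721, -0.5513) x1=(0.1868, 0.2808) x2=(1.6894, 0.5756) x3=(1.2895, -0.1074) x4=(1.0238, -0.8226)
step 3: x0=(-0.9880, -0.5618) x1=(0.1662, 0.3004) x2=(1.6984, 0.6262) x3=(1.2676, -0.0947) x4=(1.0382, -0.8247)
step 4: x0=(-1.0037, -0.5722) x1=(0.1463, 0.3197) x2=(1.7068, 0.6758) x3=(1.2475, -0.0756) x4=(1.0513, -0.8308)
step 5: x0=(-1.0193, -0.5825) x1=(0.1270, 0.3386) x2=(1.7143, 0.7239) x3=(1.2284, -0.0518) x4=(1.0637, -0.8393)
step 6: x0=(-1.0347, -0.5927) x1=(0.1084, 0.3571) x2=(1.7207, 0.7704) x3=(1.2099, -0.0256) x4=(1.0759, -0.8484)
step 7: x0=(-1.0501, -0.6029) x1=(0.0903, 0.3753) x2=(1.7261, 0.8154) x3=(1.1916, 0.0014) x4=(1.0882, -0.8569)
step 8: x0=(-1.0653, -0.6130) x1=(0.0728, 0.3931) x2=(1.7305, 0.8590) x3=(1.1733, 0.0284) x4=(1.1005, -0.8644)
step 9: x0=(-1.0805, -0.6230) x1=(0.0560, 0.4106) x2=(1.7342, 0.9014) x3=(1.1551, 0.0550) x4=(1.1129, -0.8707)
step 10: x0=(-1.0955, -0.6330) x1=(0.0398, 0.4278) x2=(1.7370, 0.9428) x3=(1.1369, 0.0812) x4=(1.1254, -0.8757)
step 11: x0=(-1.1105, -0.6428) x1=(0.0243, 0.4447) x2=(1.7393, 0.9832) x3=(1.1187, 0.1068) x4=(1.1378, -0.8797)
step 12: x0=(-1.1255, -0.6527) x1=(0.0094, 0.4613) x2=(1.7409, 1.0229) x3=(1.1005, 0.1321) x4=(1.1502, -0.8826)
step 13: x0=(-1.1403, -0.6625) x1=(-0.0047, 0.4776) x2=(1.7419, 1.0617) x3=(1.0821, 0.1570) x4=(1.1625, -0.8846)
step 14: x0=(-1.1551, -0.6722) x1=(-0.0182, 0.4937) x2=(1.7425, 1.1000) x3=(1.0636, 0.1816) x4=(1.1748, -0.8858)
step 0 velocities: v0=(-0.5600, -0.3700) v1=(-0.7700, 0.7200) v2=(-0.1900, 0.8500) v3=(-0.4300, 0.8000) v4=(0.6300, 0.2200)
step 0: KE=2.4058, PE=-0.5439, E=1.8620
step 14 velocities: v0=(-0.5094, -0.3347) v1=(-0.4511, 0.5484) v2=(0.0125, 1.3085) v3=(-0.6402, 0.8457) v4=(0.4214, -0.0316)
step 14: KE=2.5486, PE=-0.7812, E=1.7674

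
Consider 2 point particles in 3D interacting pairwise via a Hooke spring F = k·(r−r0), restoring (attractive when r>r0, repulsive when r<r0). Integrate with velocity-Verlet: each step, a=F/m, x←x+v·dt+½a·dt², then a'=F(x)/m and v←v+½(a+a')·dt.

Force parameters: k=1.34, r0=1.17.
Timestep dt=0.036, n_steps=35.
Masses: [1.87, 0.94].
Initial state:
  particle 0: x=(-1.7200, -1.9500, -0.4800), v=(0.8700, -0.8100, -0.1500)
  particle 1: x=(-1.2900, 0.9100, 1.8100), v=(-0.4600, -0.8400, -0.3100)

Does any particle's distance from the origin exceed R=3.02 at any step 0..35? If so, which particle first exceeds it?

step 0: x0=(-1.7200, -1.9500, -0.4800) x1=(-1.2900, 0.9100, 1.8100)
step 1: x0=(-1.6885, -1.9783, -0.4847) x1=(-1.3068, 0.8780, 1.7974)
step 2: x0=(-1.6568, -2.0047, -0.4879) x1=(-1.3241, 0.8423, 1.7819)
step 3: x0=(-1.6249, -2.0293, -0.4897) x1=(-1.3419, 0.8031, 1.7636)
step 4: x0=(-1.5929, -2.0522, -0.4901) x1=(-1.3600, 0.7603, 1.7424)
step 5: x0=(-1.5606, -2.0733, -0.4891) x1=(-1.3783, 0.7141, 1.7185)
step 6: x0=(-1.5283, -2.0927, -0.4867) x1=(-1.3969, 0.6643, 1.6918)
step 7: x0=(-1.4958, -2.1103, -0.4829) x1=(-1.4157, 0.6112, 1.6625)
step 8: x0=(-1.4634, -2.1263, -0.4778) x1=(-1.4346, 0.5547, 1.6305)
step 9: x0=(-1.4309, -2.1407, -0.4715) x1=(-1.4535, 0.4950, 1.5959)
step 10: x0=(-1.3984, -2.1534, -0.4639) x1=(-1.4723, 0.4322, 1.5589)
step 11: x0=(-1.3660, -2.1646, -0.4551) x1=(-1.4911, 0.3662, 1.5195)
step 12: x0=(-1.3336, -2.1743, -0.4451) x1=(-1.5097, 0.2973, 1.4777)
step 13: x0=(-1.3013, -2.1826, -0.4340) x1=(-1.5282, 0.2255, 1.4337)
step 14: x0=(-1.2692, -2.1895, -0.4218) x1=(-1.5463, 0.1509, 1.3876)
step 15: x0=(-1.2372, -2.1951, -0.4086) x1=(-1.5642, 0.0738, 1.3395)
step 16: x0=(-1.2054, -2.1994, -0.3945) x1=(-1.5817, -0.0059, 1.2894)
step 17: x0=(-1.1738, -2.2025, -0.3794) x1=(-1.5988, -0.0879, 1.2376)
step 18: x0=(-1.1425, -2.2046, -0.3635) x1=(-1.6155, -0.1721, 1.1840)
step 19: x0=(-1.1114, -2.2056, -0.3468) x1=(-1.6316, -0.2584, 1.1289)
step 20: x0=(-1.0805, -2.2056, -0.3294) x1=(-1.6473, -0.3465, 1.0723)
step 21: x0=(-1.0499, -2.2047, -0.3113) x1=(-1.6624, -0.4365, 1.0144)
step 22: x0=(-1.0196, -2.2031, -0.2926) x1=(-1.6770, -0.5280, 0.9553)
step 23: x0=(-0.9895, -2.2007, -0.2734) x1=(-1.6910, -0.6210, 0.8952)
step 24: x0=(-0.9598, -2.1977, -0.2536) x1=(-1.7044, -0.7153, 0.8340)
step 25: x0=(-0.9303, -2.1941, -0.2335) x1=(-1.7173, -0.8107, 0.7721)
step 26: x0=(-0.9011, -2.1900, -0.2130) x1=(-1.7296, -0.9071, 0.7094)
step 27: x0=(-0.8722, -2.1855, -0.1923) x1=(-1.7414, -1.0042, 0.6462)
step 28: x0=(-0.8435, -2.1807, -0.1712) x1=(-1.7527, -1.1021, 0.5825)
step 29: x0=(-0.8151, -2.1756, -0.1500) x1=(-1.7636, -1.2005, 0.5184)
step 30: x0=(-0.7868, -2.1703, -0.1287) x1=(-1.7740, -1.2993, 0.4540)
step 31: x0=(-0.7587, -2.1648, -0.1072) x1=(-1.7841, -1.3984, 0.3895)
step 32: x0=(-0.7308, -2.1593, -0.0857) x1=(-1.7940, -1.4977, 0.3248)
step 33: x0=(-0.7030, -2.1537, -0.0642) x1=(-1.8036, -1.5971, 0.2600)
step 34: x0=(-0.6752, -2.1480, -0.0426) x1=(-1.8130, -1.6966, 0.1951)
step 35: x0=(-0.6476, -2.1423, -0.0210) x1=(-1.8223, -1.7962, 0.1303)

no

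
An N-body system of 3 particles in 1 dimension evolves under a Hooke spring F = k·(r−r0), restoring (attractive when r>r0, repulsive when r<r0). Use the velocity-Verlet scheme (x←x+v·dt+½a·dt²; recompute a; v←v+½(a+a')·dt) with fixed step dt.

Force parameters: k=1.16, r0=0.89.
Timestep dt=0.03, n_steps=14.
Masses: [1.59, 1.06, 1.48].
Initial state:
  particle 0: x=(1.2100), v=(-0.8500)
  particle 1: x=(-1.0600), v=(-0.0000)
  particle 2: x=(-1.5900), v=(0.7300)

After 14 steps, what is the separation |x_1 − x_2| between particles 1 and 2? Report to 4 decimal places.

0.3004

step 0: x0=(1.2100) x1=(-1.0600) x2=(-1.5900)
step 1: x0=(1.1834) x1=(-1.0591) x2=(-1.5676)
step 2: x0=(1.1547) x1=(-1.0566) x2=(-1.5441)
step 3: x0=(1.1240) x1=(-1.0523) x2=(-1.5196)
step 4: x0=(1.0912) x1=(-1.0464) x2=(-1.4942)
step 5: x0=(1.0566) x1=(-1.0388) x2=(-1.4679)
step 6: x0=(1.0200) x1=(-1.0295) x2=(-1.4407)
step 7: x0=(0.9817) x1=(-1.0186) x2=(-1.4128)
step 8: x0=(0.9417) x1=(-1.0062) x2=(-1.3842)
step 9: x0=(0.9000) x1=(-0.9922) x2=(-1.3549)
step 10: x0=(0.8567) x1=(-0.9767) x2=(-1.3251)
step 11: x0=(0.8120) x1=(-0.9597) x2=(-1.2947)
step 12: x0=(0.7659) x1=(-0.9414) x2=(-1.2638)
step 13: x0=(0.7186) x1=(-0.9216) x2=(-1.2326)
step 14: x0=(0.6700) x1=(-0.9006) x2=(-1.2010)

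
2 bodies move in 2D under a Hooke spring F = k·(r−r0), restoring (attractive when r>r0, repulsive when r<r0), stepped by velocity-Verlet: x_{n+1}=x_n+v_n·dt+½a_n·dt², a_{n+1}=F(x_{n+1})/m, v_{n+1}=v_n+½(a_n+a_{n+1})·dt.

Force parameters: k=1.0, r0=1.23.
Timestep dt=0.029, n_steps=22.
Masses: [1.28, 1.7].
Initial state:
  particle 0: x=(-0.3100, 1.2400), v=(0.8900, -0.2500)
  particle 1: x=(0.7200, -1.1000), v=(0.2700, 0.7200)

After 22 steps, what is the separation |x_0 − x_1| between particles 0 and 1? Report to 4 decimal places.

1.5471

step 0: x0=(-0.3100, 1.2400) x1=(0.7200, -1.1000)
step 1: x0=(-0.2840, 1.2324) x1=(0.7277, -1.0788)
step 2: x0=(-0.2577, 1.2239) x1=(0.7351, -1.0571)
step 3: x0=(-0.2310, 1.2147) x1=(0.7423, -1.0347)
step 4: x0=(-0.2041, 1.2048) x1=(0.7493, -1.0118)
step 5: x0=(-0.1768, 1.1942) x1=(0.7560, -0.9884)
step 6: x0=(-0.1492, 1.1829) x1=(0.7625, -0.9644)
step 7: x0=(-0.1213, 1.1709) x1=(0.7688, -0.9400)
step 8: x0=(-0.0932, 1.1582) x1=(0.7749, -0.9151)
step 9: x0=(-0.0648, 1.1450) x1=(0.7808, -0.8897)
step 10: x0=(-0.0362, 1.1311) x1=(0.7865, -0.8638)
step 11: x0=(-0.0073, 1.1167) x1=(0.7920, -0.8376)
step 12: x0=(0.0218, 1.1018) x1=(0.7974, -0.8109)
step 13: x0=(0.0511, 1.0863) x1=(0.8026, -0.7838)
step 14: x0=(0.0805, 1.0704) x1=(0.8076, -0.7564)
step 15: x0=(0.1102, 1.0540) x1=(0.8126, -0.7287)
step 16: x0=(0.1400, 1.0372) x1=(0.8174, -0.7006)
step 17: x0=(0.1700, 1.0200) x1=(0.8221, -0.6722)
step 18: x0=(0.2001, 1.0025) x1=(0.8266, -0.6436)
step 19: x0=(0.2304, 0.9846) x1=(0.8311, -0.6147)
step 20: x0=(0.2607, 0.9665) x1=(0.8355, -0.5856)
step 21: x0=(0.2912, 0.9480) x1=(0.8399, -0.5563)
step 22: x0=(0.3217, 0.9294) x1=(0.8442, -0.5269)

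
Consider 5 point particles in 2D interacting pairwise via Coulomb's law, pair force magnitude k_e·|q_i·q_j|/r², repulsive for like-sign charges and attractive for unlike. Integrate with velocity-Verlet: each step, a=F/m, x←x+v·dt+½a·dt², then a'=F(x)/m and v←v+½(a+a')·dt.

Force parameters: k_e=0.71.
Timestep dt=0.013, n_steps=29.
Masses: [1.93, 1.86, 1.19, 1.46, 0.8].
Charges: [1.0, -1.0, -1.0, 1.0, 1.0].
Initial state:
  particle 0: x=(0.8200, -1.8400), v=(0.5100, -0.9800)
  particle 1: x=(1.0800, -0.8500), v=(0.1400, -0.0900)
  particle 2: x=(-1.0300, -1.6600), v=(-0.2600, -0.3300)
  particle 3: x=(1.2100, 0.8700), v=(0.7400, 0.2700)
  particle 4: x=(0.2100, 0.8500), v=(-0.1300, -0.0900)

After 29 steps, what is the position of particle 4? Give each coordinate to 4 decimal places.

(0.1130, 0.7987)

step 0: x0=(0.8200, -1.8400) x1=(1.0800, -0.8500) x2=(-1.0300, -1.6600) x3=(1.2100, 0.8700) x4=(0.2100, 0.8500)
step 1: x0=(0.8266, -1.8527) x1=(1.0818, -0.8512) x2=(-1.0334, -1.6643) x3=(1.2197, 0.8735) x4=(0.2082, 0.8488)
step 2: x0=(0.8333, -1.8654) x1=(1.0836, -0.8524) x2=(-1.0367, -1.6686) x3=(1.2294, 0.8770) x4=(0.2063, 0.8476)
step 3: x0=(0.8399, -1.8780) x1=(1.0854, -0.8536) x2=(-1.0400, -1.6728) x3=(1.2392, 0.8804) x4=(0.2043, 0.8463)
step 4: x0=(0.8465, -1.8906) x1=(1.0872, -0.8548) x2=(-1.0433, -1.6771) x3=(1.2491, 0.8839) x4=(0.2021, 0.8450)
step 5: x0=(0.8531, -1.9032) x1=(1.0890, -0.8561) x2=(-1.0466, -1.6813) x3=(1.2590, 0.8873) x4=(0.1998, 0.8437)
step 6: x0=(0.8597, -1.9157) x1=(1.0908, -0.8573) x2=(-1.0499, -1.6856) x3=(1.2690, 0.8907) x4=(0.1974, 0.8423)
step 7: x0=(0.8663, -1.9282) x1=(1.0925, -0.8586) x2=(-1.0531, -1.6898) x3=(1.2791, 0.8941) x4=(0.1948, 0.8409)
step 8: x0=(0.8729, -1.9406) x1=(1.0943, -0.8599) x2=(-1.0564, -1.6941) x3=(1.2893, 0.8975) x4=(0.1922, 0.8394)
step 9: x0=(0.8795, -1.9530) x1=(1.0960, -0.8612) x2=(-1.0596, -1.6983) x3=(1.2995, 0.9008) x4=(0.1894, 0.8379)
step 10: x0=(0.8861, -1.9654) x1=(1.0978, -0.8625) x2=(-1.0627, -1.7025) x3=(1.3097, 0.9041) x4=(0.1865, 0.8363)
step 11: x0=(0.8927, -1.9777) x1=(1.0995, -0.8638) x2=(-1.0659, -1.7067) x3=(1.3201, 0.9075) x4=(0.1834, 0.8347)
step 12: x0=(0.8993, -1.9900) x1=(1.1013, -0.8651) x2=(-1.0690, -1.7109) x3=(1.3304, 0.9108) x4=(0.1803, 0.8331)
step 13: x0=(0.9059, -2.0023) x1=(1.1030, -0.8664) x2=(-1.0722, -1.7151) x3=(1.3409, 0.9140) x4=(0.1771, 0.8314)
step 14: x0=(0.9124, -2.0145) x1=(1.1048, -0.8678) x2=(-1.0753, -1.7193) x3=(1.3514, 0.9173) x4=(0.1737, 0.8297)
step 15: x0=(0.9190, -2.0267) x1=(1.1065, -0.8691) x2=(-1.0784, -1.7235) x3=(1.3619, 0.9206) x4=(0.1703, 0.8279)
step 16: x0=(0.9255, -2.0388) x1=(1.1082, -0.8705) x2=(-1.0814, -1.7277) x3=(1.3725, 0.9238) x4=(0.1668, 0.8261)
step 17: x0=(0.9321, -2.0509) x1=(1.1100, -0.8718) x2=(-1.0845, -1.7318) x3=(1.3831, 0.9270) x4=(0.1631, 0.8243)
step 18: x0=(0.9386, -2.0630) x1=(1.1117, -0.8732) x2=(-1.0875, -1.7360) x3=(1.3938, 0.9302) x4=(0.1594, 0.8224)
step 19: x0=(0.9451, -2.0751) x1=(1.1134, -0.8746) x2=(-1.0905, -1.7402) x3=(1.4046, 0.9334) x4=(0.1556, 0.8205)
step 20: x0=(0.9517, -2.0871) x1=(1.1152, -0.8760) x2=(-1.0935, -1.7443) x3=(1.4154, 0.9366) x4=(0.1517, 0.8185)
step 21: x0=(0.9582, -2.0991) x1=(1.1169, -0.8773) x2=(-1.0965, -1.7485) x3=(1.4262, 0.9397) x4=(0.1477, 0.8165)
step 22: x0=(0.9647, -2.1111) x1=(1.1186, -0.8787) x2=(-1.0995, -1.7526) x3=(1.4371, 0.9429) x4=(0.1436, 0.8144)
step 23: x0=(0.9712, -2.1230) x1=(1.1203, -0.8801) x2=(-1.1024, -1.7567) x3=(1.4480, 0.9460) x4=(0.1395, 0.8123)
step 24: x0=(0.9777, -2.1350) x1=(1.1221, -0.8815) x2=(-1.1054, -1.7609) x3=(1.4589, 0.9491) x4=(0.1352, 0.8101)
step 25: x0=(0.9841, -2.1468) x1=(1.1238, -0.8829) x2=(-1.1083, -1.7650) x3=(1.4699, 0.9522) x4=(0.1309, 0.8079)
step 26: x0=(0.9906, -2.1587) x1=(1.1255, -0.8843) x2=(-1.1112, -1.7691) x3=(1.4809, 0.9553) x4=(0.1265, 0.8057)
step 27: x0=(0.9971, -2.1705) x1=(1.1273, -0.8857) x2=(-1.1141, -1.7732) x3=(1.4920, 0.9583) x4=(0.1221, 0.8034)
step 28: x0=(1.0035, -2.1823) x1=(1.1290, -0.8872) x2=(-1.1169, -1.7773) x3=(1.5031, 0.9614) x4=(0.1176, 0.8011)
step 29: x0=(1.0100, -2.1941) x1=(1.1307, -0.8886) x2=(-1.1198, -1.7814) x3=(1.5142, 0.9644) x4=(0.1130, 0.7987)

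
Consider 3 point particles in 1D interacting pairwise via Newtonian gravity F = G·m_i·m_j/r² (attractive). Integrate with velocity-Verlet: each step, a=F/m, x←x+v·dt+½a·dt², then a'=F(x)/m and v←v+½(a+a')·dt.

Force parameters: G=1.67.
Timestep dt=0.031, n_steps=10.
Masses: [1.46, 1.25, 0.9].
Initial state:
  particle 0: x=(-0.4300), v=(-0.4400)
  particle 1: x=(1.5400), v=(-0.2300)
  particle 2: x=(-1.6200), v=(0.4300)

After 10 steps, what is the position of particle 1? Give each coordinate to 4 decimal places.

(1.4314)

step 0: x0=(-0.4300) x1=(1.5400) x2=(-1.6200)
step 1: x0=(-0.4439) x1=(1.5325) x2=(-1.6057)
step 2: x0=(-0.4583) x1=(1.5242) x2=(-1.5895)
step 3: x0=(-0.4734) x1=(1.5152) x2=(-1.5713)
step 4: x0=(-0.4892) x1=(1.5055) x2=(-1.5509)
step 5: x0=(-0.5057) x1=(1.4950) x2=(-1.5282)
step 6: x0=(-0.5231) x1=(1.4838) x2=(-1.5031)
step 7: x0=(-0.5415) x1=(1.4718) x2=(-1.4753)
step 8: x0=(-0.5611) x1=(1.4591) x2=(-1.4446)
step 9: x0=(-0.5821) x1=(1.4457) x2=(-1.4106)
step 10: x0=(-0.6046) x1=(1.4314) x2=(-1.3730)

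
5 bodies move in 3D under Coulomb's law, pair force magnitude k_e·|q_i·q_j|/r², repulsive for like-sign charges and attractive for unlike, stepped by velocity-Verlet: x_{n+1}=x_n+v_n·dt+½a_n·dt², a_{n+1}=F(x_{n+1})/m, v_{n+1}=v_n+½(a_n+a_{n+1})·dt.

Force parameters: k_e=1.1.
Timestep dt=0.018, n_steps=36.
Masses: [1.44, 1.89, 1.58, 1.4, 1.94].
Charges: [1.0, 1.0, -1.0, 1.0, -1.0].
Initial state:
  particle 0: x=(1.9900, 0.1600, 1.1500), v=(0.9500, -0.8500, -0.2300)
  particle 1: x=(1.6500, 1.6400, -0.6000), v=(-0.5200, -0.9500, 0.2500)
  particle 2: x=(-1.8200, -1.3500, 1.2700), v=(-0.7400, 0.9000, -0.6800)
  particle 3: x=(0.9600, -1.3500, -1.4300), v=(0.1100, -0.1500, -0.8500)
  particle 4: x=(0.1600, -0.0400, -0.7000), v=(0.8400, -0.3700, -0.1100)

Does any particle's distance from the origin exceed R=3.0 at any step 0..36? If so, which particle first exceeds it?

step 0: x0=(1.9900, 0.1600, 1.1500) x1=(1.6500, 1.6400, -0.6000) x2=(-1.8200, -1.3500, 1.2700) x3=(0.9600, -1.3500, -1.4300) x4=(0.1600, -0.0400, -0.7000)
step 1: x0=(2.0071, 0.1447, 1.1459) x1=(1.6406, 1.6229, -0.5955) x2=(-1.8333, -1.3338, 1.2578) x3=(0.9619, -1.3527, -1.4453) x4=(0.1752, -0.0467, -0.7020)
step 2: x0=(2.0242, 0.1293, 1.1418) x1=(1.6312, 1.6058, -0.5910) x2=(-1.8466, -1.3176, 1.2455) x3=(0.9638, -1.3553, -1.4606) x4=(0.1904, -0.0533, -0.7040)
step 3: x0=(2.0412, 0.1140, 1.1377) x1=(1.6218, 1.5887, -0.5866) x2=(-1.8599, -1.3014, 1.2333) x3=(0.9656, -1.3580, -1.4758) x4=(0.2057, -0.0600, -0.7060)
step 4: x0=(2.0582, 0.0986, 1.1337) x1=(1.6123, 1.5717, -0.5822) x2=(-1.8732, -1.2852, 1.2210) x3=(0.9674, -1.3605, -1.4910) x4=(0.2212, -0.0667, -0.7081)
step 5: x0=(2.0752, 0.0832, 1.1297) x1=(1.6028, 1.5546, -0.5778) x2=(-1.8864, -1.2690, 1.2088) x3=(0.9691, -1.3631, -1.5062) x4=(0.2367, -0.0734, -0.7101)
step 6: x0=(2.0922, 0.0677, 1.1257) x1=(1.5932, 1.5375, -0.5734) x2=(-1.8997, -1.2528, 1.1966) x3=(0.9707, -1.3656, -1.5214) x4=(0.2523, -0.0802, -0.7122)
step 7: x0=(2.1091, 0.0523, 1.1217) x1=(1.5837, 1.5204, -0.5690) x2=(-1.9129, -1.2366, 1.1843) x3=(0.9722, -1.3681, -1.5365) x4=(0.2679, -0.0869, -0.7143)
step 8: x0=(2.1261, 0.0368, 1.1178) x1=(1.5740, 1.5034, -0.5647) x2=(-1.9261, -1.2204, 1.1721) x3=(0.9737, -1.3705, -1.5516) x4=(0.2837, -0.0936, -0.7165)
step 9: x0=(2.1430, 0.0213, 1.1139) x1=(1.5644, 1.4863, -0.5603) x2=(-1.9393, -1.2042, 1.1599) x3=(0.9752, -1.3730, -1.5667) x4=(0.2996, -0.1004, -0.7186)
step 10: x0=(2.1599, 0.0057, 1.1101) x1=(1.5547, 1.4693, -0.5560) x2=(-1.9525, -1.1880, 1.1476) x3=(0.9765, -1.3753, -1.5818) x4=(0.3155, -0.1071, -0.7208)
step 11: x0=(2.1768, -0.0099, 1.1062) x1=(1.5449, 1.4522, -0.5517) x2=(-1.9657, -1.1718, 1.1354) x3=(0.9778, -1.3777, -1.5968) x4=(0.3315, -0.1139, -0.7230)
step 12: x0=(2.1936, -0.0254, 1.1024) x1=(1.5352, 1.4351, -0.5475) x2=(-1.9788, -1.1556, 1.1232) x3=(0.9791, -1.3800, -1.6118) x4=(0.3476, -0.1206, -0.7252)
step 13: x0=(2.2105, -0.0411, 1.0986) x1=(1.5253, 1.4181, -0.5432) x2=(-1.9920, -1.1394, 1.1109) x3=(0.9802, -1.3823, -1.6268) x4=(0.3638, -0.1274, -0.7275)
step 14: x0=(2.2273, -0.0567, 1.0949) x1=(1.5155, 1.4010, -0.5390) x2=(-2.0051, -1.1232, 1.0987) x3=(0.9814, -1.3845, -1.6417) x4=(0.3801, -0.1342, -0.7297)
step 15: x0=(2.2441, -0.0724, 1.0911) x1=(1.5056, 1.3839, -0.5348) x2=(-2.0183, -1.1069, 1.0865) x3=(0.9824, -1.3867, -1.6566) x4=(0.3965, -0.1410, -0.7320)
step 16: x0=(2.2609, -0.0881, 1.0874) x1=(1.4956, 1.3669, -0.5306) x2=(-2.0314, -1.0907, 1.0742) x3=(0.9834, -1.3889, -1.6715) x4=(0.4130, -0.1477, -0.7343)
step 17: x0=(2.2777, -0.1038, 1.0838) x1=(1.4856, 1.3498, -0.5264) x2=(-2.0445, -1.0745, 1.0620) x3=(0.9844, -1.3910, -1.6863) x4=(0.4295, -0.1545, -0.7367)
step 18: x0=(2.2945, -0.1195, 1.0801) x1=(1.4756, 1.3327, -0.5223) x2=(-2.0576, -1.0583, 1.0498) x3=(0.9853, -1.3931, -1.7011) x4=(0.4461, -0.1613, -0.7390)
step 19: x0=(2.3112, -0.1353, 1.0765) x1=(1.4655, 1.3156, -0.5181) x2=(-2.0706, -1.0421, 1.0375) x3=(0.9861, -1.3952, -1.7159) x4=(0.4629, -0.1681, -0.7414)
step 20: x0=(2.3280, -0.1511, 1.0729) x1=(1.4553, 1.2985, -0.5140) x2=(-2.0837, -1.0259, 1.0253) x3=(0.9869, -1.3972, -1.7307) x4=(0.4797, -0.1749, -0.7438)
step 21: x0=(2.3447, -0.1669, 1.0693) x1=(1.4451, 1.2813, -0.5099) x2=(-2.0968, -1.0097, 1.0131) x3=(0.9876, -1.3992, -1.7454) x4=(0.4966, -0.1817, -0.7463)
step 22: x0=(2.3614, -0.1827, 1.0657) x1=(1.4349, 1.2642, -0.5059) x2=(-2.1098, -0.9935, 1.0008) x3=(0.9883, -1.4011, -1.7600) x4=(0.5135, -0.1884, -0.7487)
step 23: x0=(2.3781, -0.1986, 1.0622) x1=(1.4246, 1.2470, -0.5018) x2=(-2.1228, -0.9773, 0.9886) x3=(0.9889, -1.4030, -1.7747) x4=(0.5306, -0.1952, -0.7512)
step 24: x0=(2.3948, -0.2145, 1.0587) x1=(1.4142, 1.2299, -0.4978) x2=(-2.1358, -0.9610, 0.9764) x3=(0.9895, -1.4049, -1.7893) x4=(0.5478, -0.2020, -0.7537)
step 25: x0=(2.4115, -0.2304, 1.0552) x1=(1.4038, 1.2127, -0.4938) x2=(-2.1488, -0.9448, 0.9641) x3=(0.9900, -1.4068, -1.8038) x4=(0.5650, -0.2087, -0.7562)
step 26: x0=(2.4282, -0.2463, 1.0518) x1=(1.3934, 1.1954, -0.4898) x2=(-2.1618, -0.9286, 0.9519) x3=(0.9905, -1.4086, -1.8183) x4=(0.5823, -0.2155, -0.7588)
step 27: x0=(2.4449, -0.2622, 1.0483) x1=(1.3828, 1.1782, -0.4858) x2=(-2.1748, -0.9124, 0.9397) x3=(0.9909, -1.4103, -1.8328) x4=(0.5997, -0.2222, -0.7613)
step 28: x0=(2.4615, -0.2782, 1.0449) x1=(1.3723, 1.1609, -0.4819) x2=(-2.1878, -0.8962, 0.9274) x3=(0.9913, -1.4121, -1.8473) x4=(0.6172, -0.2289, -0.7639)
step 29: x0=(2.4782, -0.2942, 1.0415) x1=(1.3617, 1.1436, -0.4780) x2=(-2.2007, -0.8799, 0.9152) x3=(0.9917, -1.4137, -1.8617) x4=(0.6347, -0.2356, -0.7665)
step 30: x0=(2.4948, -0.3102, 1.0381) x1=(1.3510, 1.1263, -0.4741) x2=(-2.2137, -0.8637, 0.9029) x3=(0.9920, -1.4154, -1.8760) x4=(0.6524, -0.2423, -0.7692)
step 31: x0=(2.5115, -0.3262, 1.0347) x1=(1.3402, 1.1090, -0.4702) x2=(-2.2266, -0.8475, 0.8907) x3=(0.9922, -1.4170, -1.8904) x4=(0.6701, -0.2490, -0.7718)
step 32: x0=(2.5281, -0.3423, 1.0314) x1=(1.3295, 1.0916, -0.4663) x2=(-2.2395, -0.8313, 0.8784) x3=(0.9924, -1.4186, -1.9046) x4=(0.6879, -0.2556, -0.7745)
step 33: x0=(2.5447, -0.3583, 1.0280) x1=(1.3186, 1.0741, -0.4625) x2=(-2.2524, -0.8150, 0.8662) x3=(0.9926, -1.4202, -1.9189) x4=(0.7058, -0.2622, -0.7772)
step 34: x0=(2.5613, -0.3744, 1.0247) x1=(1.3077, 1.0566, -0.4587) x2=(-2.2653, -0.7988, 0.8539) x3=(0.9927, -1.4217, -1.9331) x4=(0.7238, -0.2688, -0.7799)
step 35: x0=(2.5780, -0.3905, 1.0214) x1=(1.2967, 1.0391, -0.4549) x2=(-2.2782, -0.7826, 0.8417) x3=(0.9928, -1.4232, -1.9473) x4=(0.7418, -0.2754, -0.7826)
step 36: x0=(2.5946, -0.4066, 1.0182) x1=(1.2857, 1.0216, -0.4511) x2=(-2.2911, -0.7663, 0.8294) x3=(0.9929, -1.4246, -1.9614) x4=(0.7599, -0.2819, -0.7853)

no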